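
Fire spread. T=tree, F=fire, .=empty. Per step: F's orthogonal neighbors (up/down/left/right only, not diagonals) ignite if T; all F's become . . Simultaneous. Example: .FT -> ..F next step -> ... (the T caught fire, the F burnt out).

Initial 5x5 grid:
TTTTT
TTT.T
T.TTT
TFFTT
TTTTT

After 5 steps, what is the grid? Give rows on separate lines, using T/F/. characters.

Step 1: 5 trees catch fire, 2 burn out
  TTTTT
  TTT.T
  T.FTT
  F..FT
  TFFTT
Step 2: 6 trees catch fire, 5 burn out
  TTTTT
  TTF.T
  F..FT
  ....F
  F..FT
Step 3: 5 trees catch fire, 6 burn out
  TTFTT
  FF..T
  ....F
  .....
  ....F
Step 4: 4 trees catch fire, 5 burn out
  FF.FT
  ....F
  .....
  .....
  .....
Step 5: 1 trees catch fire, 4 burn out
  ....F
  .....
  .....
  .....
  .....

....F
.....
.....
.....
.....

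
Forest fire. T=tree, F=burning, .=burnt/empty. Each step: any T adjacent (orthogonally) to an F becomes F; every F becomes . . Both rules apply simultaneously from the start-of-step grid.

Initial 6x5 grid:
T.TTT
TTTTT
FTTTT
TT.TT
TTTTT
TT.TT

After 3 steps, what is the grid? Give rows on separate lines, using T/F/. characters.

Step 1: 3 trees catch fire, 1 burn out
  T.TTT
  FTTTT
  .FTTT
  FT.TT
  TTTTT
  TT.TT
Step 2: 5 trees catch fire, 3 burn out
  F.TTT
  .FTTT
  ..FTT
  .F.TT
  FTTTT
  TT.TT
Step 3: 4 trees catch fire, 5 burn out
  ..TTT
  ..FTT
  ...FT
  ...TT
  .FTTT
  FT.TT

..TTT
..FTT
...FT
...TT
.FTTT
FT.TT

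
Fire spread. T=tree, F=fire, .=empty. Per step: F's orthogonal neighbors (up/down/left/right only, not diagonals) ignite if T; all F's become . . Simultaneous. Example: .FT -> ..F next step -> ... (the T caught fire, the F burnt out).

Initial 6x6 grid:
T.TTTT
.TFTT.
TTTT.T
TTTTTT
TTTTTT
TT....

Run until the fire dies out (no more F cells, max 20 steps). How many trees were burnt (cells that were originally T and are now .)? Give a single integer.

Step 1: +4 fires, +1 burnt (F count now 4)
Step 2: +5 fires, +4 burnt (F count now 5)
Step 3: +5 fires, +5 burnt (F count now 5)
Step 4: +5 fires, +5 burnt (F count now 5)
Step 5: +4 fires, +5 burnt (F count now 4)
Step 6: +3 fires, +4 burnt (F count now 3)
Step 7: +0 fires, +3 burnt (F count now 0)
Fire out after step 7
Initially T: 27, now '.': 35
Total burnt (originally-T cells now '.'): 26

Answer: 26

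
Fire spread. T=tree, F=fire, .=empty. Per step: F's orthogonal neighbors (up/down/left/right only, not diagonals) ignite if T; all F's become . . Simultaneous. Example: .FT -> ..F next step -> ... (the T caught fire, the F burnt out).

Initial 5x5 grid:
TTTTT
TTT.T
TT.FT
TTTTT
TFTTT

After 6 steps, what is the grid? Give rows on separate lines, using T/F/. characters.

Step 1: 5 trees catch fire, 2 burn out
  TTTTT
  TTT.T
  TT..F
  TFTFT
  F.FTT
Step 2: 6 trees catch fire, 5 burn out
  TTTTT
  TTT.F
  TF...
  F.F.F
  ...FT
Step 3: 4 trees catch fire, 6 burn out
  TTTTF
  TFT..
  F....
  .....
  ....F
Step 4: 4 trees catch fire, 4 burn out
  TFTF.
  F.F..
  .....
  .....
  .....
Step 5: 2 trees catch fire, 4 burn out
  F.F..
  .....
  .....
  .....
  .....
Step 6: 0 trees catch fire, 2 burn out
  .....
  .....
  .....
  .....
  .....

.....
.....
.....
.....
.....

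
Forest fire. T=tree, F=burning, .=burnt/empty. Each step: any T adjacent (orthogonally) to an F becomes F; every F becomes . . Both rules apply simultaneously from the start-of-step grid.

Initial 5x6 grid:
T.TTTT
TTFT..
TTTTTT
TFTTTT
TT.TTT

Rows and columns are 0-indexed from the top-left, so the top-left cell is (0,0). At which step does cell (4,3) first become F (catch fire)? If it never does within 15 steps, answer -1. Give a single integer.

Step 1: cell (4,3)='T' (+8 fires, +2 burnt)
Step 2: cell (4,3)='T' (+6 fires, +8 burnt)
Step 3: cell (4,3)='F' (+5 fires, +6 burnt)
  -> target ignites at step 3
Step 4: cell (4,3)='.' (+4 fires, +5 burnt)
Step 5: cell (4,3)='.' (+1 fires, +4 burnt)
Step 6: cell (4,3)='.' (+0 fires, +1 burnt)
  fire out at step 6

3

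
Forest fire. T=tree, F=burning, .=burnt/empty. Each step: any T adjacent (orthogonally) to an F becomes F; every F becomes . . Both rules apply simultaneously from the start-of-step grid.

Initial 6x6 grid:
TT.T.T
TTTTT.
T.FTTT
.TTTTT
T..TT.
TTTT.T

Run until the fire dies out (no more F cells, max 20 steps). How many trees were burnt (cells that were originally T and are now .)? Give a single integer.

Step 1: +3 fires, +1 burnt (F count now 3)
Step 2: +5 fires, +3 burnt (F count now 5)
Step 3: +7 fires, +5 burnt (F count now 7)
Step 4: +5 fires, +7 burnt (F count now 5)
Step 5: +1 fires, +5 burnt (F count now 1)
Step 6: +1 fires, +1 burnt (F count now 1)
Step 7: +1 fires, +1 burnt (F count now 1)
Step 8: +1 fires, +1 burnt (F count now 1)
Step 9: +0 fires, +1 burnt (F count now 0)
Fire out after step 9
Initially T: 26, now '.': 34
Total burnt (originally-T cells now '.'): 24

Answer: 24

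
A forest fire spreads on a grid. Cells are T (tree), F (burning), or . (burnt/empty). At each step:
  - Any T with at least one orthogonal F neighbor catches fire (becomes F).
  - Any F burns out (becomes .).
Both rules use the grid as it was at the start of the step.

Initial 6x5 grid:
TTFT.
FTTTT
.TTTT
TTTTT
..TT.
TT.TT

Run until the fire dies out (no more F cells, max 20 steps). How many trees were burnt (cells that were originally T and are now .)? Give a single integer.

Step 1: +5 fires, +2 burnt (F count now 5)
Step 2: +3 fires, +5 burnt (F count now 3)
Step 3: +4 fires, +3 burnt (F count now 4)
Step 4: +4 fires, +4 burnt (F count now 4)
Step 5: +2 fires, +4 burnt (F count now 2)
Step 6: +1 fires, +2 burnt (F count now 1)
Step 7: +1 fires, +1 burnt (F count now 1)
Step 8: +0 fires, +1 burnt (F count now 0)
Fire out after step 8
Initially T: 22, now '.': 28
Total burnt (originally-T cells now '.'): 20

Answer: 20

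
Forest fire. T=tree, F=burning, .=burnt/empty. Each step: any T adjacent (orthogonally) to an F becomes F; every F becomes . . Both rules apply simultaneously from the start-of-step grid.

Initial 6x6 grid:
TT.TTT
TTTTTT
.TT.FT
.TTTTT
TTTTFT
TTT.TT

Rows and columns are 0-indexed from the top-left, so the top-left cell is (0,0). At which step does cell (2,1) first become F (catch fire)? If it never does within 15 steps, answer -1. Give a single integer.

Step 1: cell (2,1)='T' (+6 fires, +2 burnt)
Step 2: cell (2,1)='T' (+7 fires, +6 burnt)
Step 3: cell (2,1)='T' (+6 fires, +7 burnt)
Step 4: cell (2,1)='T' (+5 fires, +6 burnt)
Step 5: cell (2,1)='F' (+4 fires, +5 burnt)
  -> target ignites at step 5
Step 6: cell (2,1)='.' (+1 fires, +4 burnt)
Step 7: cell (2,1)='.' (+0 fires, +1 burnt)
  fire out at step 7

5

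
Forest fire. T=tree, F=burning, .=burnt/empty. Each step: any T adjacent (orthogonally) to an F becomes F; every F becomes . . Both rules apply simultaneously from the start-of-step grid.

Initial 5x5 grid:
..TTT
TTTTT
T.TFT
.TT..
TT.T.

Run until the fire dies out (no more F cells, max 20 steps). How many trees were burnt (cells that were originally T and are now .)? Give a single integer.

Step 1: +3 fires, +1 burnt (F count now 3)
Step 2: +4 fires, +3 burnt (F count now 4)
Step 3: +4 fires, +4 burnt (F count now 4)
Step 4: +2 fires, +4 burnt (F count now 2)
Step 5: +2 fires, +2 burnt (F count now 2)
Step 6: +0 fires, +2 burnt (F count now 0)
Fire out after step 6
Initially T: 16, now '.': 24
Total burnt (originally-T cells now '.'): 15

Answer: 15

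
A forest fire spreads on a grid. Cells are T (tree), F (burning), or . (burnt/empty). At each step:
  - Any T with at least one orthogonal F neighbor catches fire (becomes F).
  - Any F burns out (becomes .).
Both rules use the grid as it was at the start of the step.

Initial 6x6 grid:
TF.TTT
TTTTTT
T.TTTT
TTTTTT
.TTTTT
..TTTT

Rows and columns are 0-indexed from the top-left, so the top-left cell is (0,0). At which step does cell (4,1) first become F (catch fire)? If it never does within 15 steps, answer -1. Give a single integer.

Step 1: cell (4,1)='T' (+2 fires, +1 burnt)
Step 2: cell (4,1)='T' (+2 fires, +2 burnt)
Step 3: cell (4,1)='T' (+3 fires, +2 burnt)
Step 4: cell (4,1)='T' (+5 fires, +3 burnt)
Step 5: cell (4,1)='T' (+6 fires, +5 burnt)
Step 6: cell (4,1)='F' (+6 fires, +6 burnt)
  -> target ignites at step 6
Step 7: cell (4,1)='.' (+3 fires, +6 burnt)
Step 8: cell (4,1)='.' (+2 fires, +3 burnt)
Step 9: cell (4,1)='.' (+1 fires, +2 burnt)
Step 10: cell (4,1)='.' (+0 fires, +1 burnt)
  fire out at step 10

6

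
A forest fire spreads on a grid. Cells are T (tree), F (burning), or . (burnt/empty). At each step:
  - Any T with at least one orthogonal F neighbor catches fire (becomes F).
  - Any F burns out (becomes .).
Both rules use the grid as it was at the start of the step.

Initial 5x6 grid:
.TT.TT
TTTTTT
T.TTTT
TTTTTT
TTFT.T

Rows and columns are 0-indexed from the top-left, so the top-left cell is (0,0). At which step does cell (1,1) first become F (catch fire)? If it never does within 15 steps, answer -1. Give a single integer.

Step 1: cell (1,1)='T' (+3 fires, +1 burnt)
Step 2: cell (1,1)='T' (+4 fires, +3 burnt)
Step 3: cell (1,1)='T' (+4 fires, +4 burnt)
Step 4: cell (1,1)='F' (+6 fires, +4 burnt)
  -> target ignites at step 4
Step 5: cell (1,1)='.' (+5 fires, +6 burnt)
Step 6: cell (1,1)='.' (+2 fires, +5 burnt)
Step 7: cell (1,1)='.' (+1 fires, +2 burnt)
Step 8: cell (1,1)='.' (+0 fires, +1 burnt)
  fire out at step 8

4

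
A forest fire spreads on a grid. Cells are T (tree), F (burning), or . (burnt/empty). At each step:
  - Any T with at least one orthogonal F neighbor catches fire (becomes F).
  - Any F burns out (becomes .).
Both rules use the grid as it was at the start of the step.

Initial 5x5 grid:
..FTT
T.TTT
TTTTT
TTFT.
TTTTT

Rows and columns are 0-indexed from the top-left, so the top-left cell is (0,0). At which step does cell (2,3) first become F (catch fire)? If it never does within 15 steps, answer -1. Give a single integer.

Step 1: cell (2,3)='T' (+6 fires, +2 burnt)
Step 2: cell (2,3)='F' (+7 fires, +6 burnt)
  -> target ignites at step 2
Step 3: cell (2,3)='.' (+5 fires, +7 burnt)
Step 4: cell (2,3)='.' (+1 fires, +5 burnt)
Step 5: cell (2,3)='.' (+0 fires, +1 burnt)
  fire out at step 5

2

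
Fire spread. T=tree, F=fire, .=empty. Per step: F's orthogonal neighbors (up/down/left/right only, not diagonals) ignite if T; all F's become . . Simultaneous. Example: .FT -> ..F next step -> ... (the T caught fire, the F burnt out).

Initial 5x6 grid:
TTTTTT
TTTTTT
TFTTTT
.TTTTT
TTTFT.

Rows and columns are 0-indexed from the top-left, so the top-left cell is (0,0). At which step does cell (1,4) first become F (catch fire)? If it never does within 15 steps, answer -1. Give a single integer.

Step 1: cell (1,4)='T' (+7 fires, +2 burnt)
Step 2: cell (1,4)='T' (+7 fires, +7 burnt)
Step 3: cell (1,4)='T' (+6 fires, +7 burnt)
Step 4: cell (1,4)='F' (+3 fires, +6 burnt)
  -> target ignites at step 4
Step 5: cell (1,4)='.' (+2 fires, +3 burnt)
Step 6: cell (1,4)='.' (+1 fires, +2 burnt)
Step 7: cell (1,4)='.' (+0 fires, +1 burnt)
  fire out at step 7

4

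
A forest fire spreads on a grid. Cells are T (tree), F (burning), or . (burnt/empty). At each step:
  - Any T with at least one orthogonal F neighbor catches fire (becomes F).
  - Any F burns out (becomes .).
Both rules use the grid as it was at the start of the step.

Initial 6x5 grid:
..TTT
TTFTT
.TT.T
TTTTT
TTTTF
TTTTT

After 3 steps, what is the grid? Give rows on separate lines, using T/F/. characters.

Step 1: 7 trees catch fire, 2 burn out
  ..FTT
  TF.FT
  .TF.T
  TTTTF
  TTTF.
  TTTTF
Step 2: 9 trees catch fire, 7 burn out
  ...FT
  F...F
  .F..F
  TTFF.
  TTF..
  TTTF.
Step 3: 4 trees catch fire, 9 burn out
  ....F
  .....
  .....
  TF...
  TF...
  TTF..

....F
.....
.....
TF...
TF...
TTF..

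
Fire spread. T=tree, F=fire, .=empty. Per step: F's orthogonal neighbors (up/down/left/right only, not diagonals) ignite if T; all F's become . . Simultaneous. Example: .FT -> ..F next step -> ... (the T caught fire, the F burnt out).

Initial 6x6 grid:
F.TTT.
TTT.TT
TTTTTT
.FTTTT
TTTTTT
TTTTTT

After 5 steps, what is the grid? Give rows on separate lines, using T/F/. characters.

Step 1: 4 trees catch fire, 2 burn out
  ..TTT.
  FTT.TT
  TFTTTT
  ..FTTT
  TFTTTT
  TTTTTT
Step 2: 7 trees catch fire, 4 burn out
  ..TTT.
  .FT.TT
  F.FTTT
  ...FTT
  F.FTTT
  TFTTTT
Step 3: 6 trees catch fire, 7 burn out
  ..TTT.
  ..F.TT
  ...FTT
  ....FT
  ...FTT
  F.FTTT
Step 4: 5 trees catch fire, 6 burn out
  ..FTT.
  ....TT
  ....FT
  .....F
  ....FT
  ...FTT
Step 5: 5 trees catch fire, 5 burn out
  ...FT.
  ....FT
  .....F
  ......
  .....F
  ....FT

...FT.
....FT
.....F
......
.....F
....FT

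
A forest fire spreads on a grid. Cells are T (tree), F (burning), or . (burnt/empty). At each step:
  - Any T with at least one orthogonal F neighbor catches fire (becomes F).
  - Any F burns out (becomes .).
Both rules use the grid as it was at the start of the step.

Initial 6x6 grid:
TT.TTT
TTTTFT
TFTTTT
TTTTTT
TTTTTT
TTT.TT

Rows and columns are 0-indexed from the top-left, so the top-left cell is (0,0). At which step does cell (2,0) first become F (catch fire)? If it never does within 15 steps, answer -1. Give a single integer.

Step 1: cell (2,0)='F' (+8 fires, +2 burnt)
  -> target ignites at step 1
Step 2: cell (2,0)='.' (+11 fires, +8 burnt)
Step 3: cell (2,0)='.' (+7 fires, +11 burnt)
Step 4: cell (2,0)='.' (+5 fires, +7 burnt)
Step 5: cell (2,0)='.' (+1 fires, +5 burnt)
Step 6: cell (2,0)='.' (+0 fires, +1 burnt)
  fire out at step 6

1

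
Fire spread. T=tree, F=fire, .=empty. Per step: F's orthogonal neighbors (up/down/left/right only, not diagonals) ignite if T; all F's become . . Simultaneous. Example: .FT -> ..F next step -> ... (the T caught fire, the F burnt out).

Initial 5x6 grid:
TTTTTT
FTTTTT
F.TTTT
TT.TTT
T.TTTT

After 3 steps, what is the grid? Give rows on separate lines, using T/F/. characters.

Step 1: 3 trees catch fire, 2 burn out
  FTTTTT
  .FTTTT
  ..TTTT
  FT.TTT
  T.TTTT
Step 2: 4 trees catch fire, 3 burn out
  .FTTTT
  ..FTTT
  ..TTTT
  .F.TTT
  F.TTTT
Step 3: 3 trees catch fire, 4 burn out
  ..FTTT
  ...FTT
  ..FTTT
  ...TTT
  ..TTTT

..FTTT
...FTT
..FTTT
...TTT
..TTTT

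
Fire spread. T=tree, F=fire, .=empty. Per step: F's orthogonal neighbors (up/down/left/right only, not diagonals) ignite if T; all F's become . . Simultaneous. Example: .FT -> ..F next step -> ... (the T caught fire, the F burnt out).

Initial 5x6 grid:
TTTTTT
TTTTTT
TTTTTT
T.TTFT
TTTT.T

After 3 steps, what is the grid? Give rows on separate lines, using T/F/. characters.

Step 1: 3 trees catch fire, 1 burn out
  TTTTTT
  TTTTTT
  TTTTFT
  T.TF.F
  TTTT.T
Step 2: 6 trees catch fire, 3 burn out
  TTTTTT
  TTTTFT
  TTTF.F
  T.F...
  TTTF.F
Step 3: 5 trees catch fire, 6 burn out
  TTTTFT
  TTTF.F
  TTF...
  T.....
  TTF...

TTTTFT
TTTF.F
TTF...
T.....
TTF...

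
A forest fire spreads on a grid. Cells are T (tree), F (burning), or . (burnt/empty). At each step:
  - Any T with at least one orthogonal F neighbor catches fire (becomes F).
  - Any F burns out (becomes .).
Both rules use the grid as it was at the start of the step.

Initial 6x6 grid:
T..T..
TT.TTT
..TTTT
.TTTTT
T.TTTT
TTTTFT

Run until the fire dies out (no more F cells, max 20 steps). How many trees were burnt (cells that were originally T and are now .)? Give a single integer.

Step 1: +3 fires, +1 burnt (F count now 3)
Step 2: +4 fires, +3 burnt (F count now 4)
Step 3: +5 fires, +4 burnt (F count now 5)
Step 4: +5 fires, +5 burnt (F count now 5)
Step 5: +5 fires, +5 burnt (F count now 5)
Step 6: +1 fires, +5 burnt (F count now 1)
Step 7: +0 fires, +1 burnt (F count now 0)
Fire out after step 7
Initially T: 26, now '.': 33
Total burnt (originally-T cells now '.'): 23

Answer: 23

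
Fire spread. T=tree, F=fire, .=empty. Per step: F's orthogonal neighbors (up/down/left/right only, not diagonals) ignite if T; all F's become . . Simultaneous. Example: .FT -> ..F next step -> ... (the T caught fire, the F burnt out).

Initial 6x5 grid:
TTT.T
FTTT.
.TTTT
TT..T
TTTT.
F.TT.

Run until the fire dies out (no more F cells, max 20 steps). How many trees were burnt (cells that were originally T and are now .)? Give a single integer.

Step 1: +3 fires, +2 burnt (F count now 3)
Step 2: +5 fires, +3 burnt (F count now 5)
Step 3: +5 fires, +5 burnt (F count now 5)
Step 4: +3 fires, +5 burnt (F count now 3)
Step 5: +2 fires, +3 burnt (F count now 2)
Step 6: +1 fires, +2 burnt (F count now 1)
Step 7: +0 fires, +1 burnt (F count now 0)
Fire out after step 7
Initially T: 20, now '.': 29
Total burnt (originally-T cells now '.'): 19

Answer: 19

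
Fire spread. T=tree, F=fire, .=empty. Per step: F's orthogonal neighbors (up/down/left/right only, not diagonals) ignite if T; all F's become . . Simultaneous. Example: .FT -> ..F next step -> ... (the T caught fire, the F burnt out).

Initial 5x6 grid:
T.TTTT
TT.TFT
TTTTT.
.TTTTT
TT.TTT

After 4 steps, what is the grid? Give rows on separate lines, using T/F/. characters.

Step 1: 4 trees catch fire, 1 burn out
  T.TTFT
  TT.F.F
  TTTTF.
  .TTTTT
  TT.TTT
Step 2: 4 trees catch fire, 4 burn out
  T.TF.F
  TT....
  TTTF..
  .TTTFT
  TT.TTT
Step 3: 5 trees catch fire, 4 burn out
  T.F...
  TT....
  TTF...
  .TTF.F
  TT.TFT
Step 4: 4 trees catch fire, 5 burn out
  T.....
  TT....
  TF....
  .TF...
  TT.F.F

T.....
TT....
TF....
.TF...
TT.F.F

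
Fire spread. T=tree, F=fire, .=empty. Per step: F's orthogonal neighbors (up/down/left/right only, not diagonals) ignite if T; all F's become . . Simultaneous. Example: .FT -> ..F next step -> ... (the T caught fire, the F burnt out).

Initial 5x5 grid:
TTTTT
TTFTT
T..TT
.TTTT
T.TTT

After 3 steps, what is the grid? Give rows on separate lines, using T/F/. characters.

Step 1: 3 trees catch fire, 1 burn out
  TTFTT
  TF.FT
  T..TT
  .TTTT
  T.TTT
Step 2: 5 trees catch fire, 3 burn out
  TF.FT
  F...F
  T..FT
  .TTTT
  T.TTT
Step 3: 5 trees catch fire, 5 burn out
  F...F
  .....
  F...F
  .TTFT
  T.TTT

F...F
.....
F...F
.TTFT
T.TTT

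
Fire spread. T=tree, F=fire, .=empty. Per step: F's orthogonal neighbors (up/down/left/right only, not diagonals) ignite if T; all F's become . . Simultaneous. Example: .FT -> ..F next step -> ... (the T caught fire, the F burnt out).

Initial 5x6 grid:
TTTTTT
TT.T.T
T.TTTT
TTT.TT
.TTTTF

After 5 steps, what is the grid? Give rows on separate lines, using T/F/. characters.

Step 1: 2 trees catch fire, 1 burn out
  TTTTTT
  TT.T.T
  T.TTTT
  TTT.TF
  .TTTF.
Step 2: 3 trees catch fire, 2 burn out
  TTTTTT
  TT.T.T
  T.TTTF
  TTT.F.
  .TTF..
Step 3: 3 trees catch fire, 3 burn out
  TTTTTT
  TT.T.F
  T.TTF.
  TTT...
  .TF...
Step 4: 4 trees catch fire, 3 burn out
  TTTTTF
  TT.T..
  T.TF..
  TTF...
  .F....
Step 5: 4 trees catch fire, 4 burn out
  TTTTF.
  TT.F..
  T.F...
  TF....
  ......

TTTTF.
TT.F..
T.F...
TF....
......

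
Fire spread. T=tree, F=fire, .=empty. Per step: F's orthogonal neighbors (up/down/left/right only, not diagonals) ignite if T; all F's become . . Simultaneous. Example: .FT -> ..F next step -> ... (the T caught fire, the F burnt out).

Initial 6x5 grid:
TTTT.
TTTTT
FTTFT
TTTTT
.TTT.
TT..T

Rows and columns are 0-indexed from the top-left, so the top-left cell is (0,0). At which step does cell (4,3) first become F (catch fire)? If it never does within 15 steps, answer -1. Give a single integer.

Step 1: cell (4,3)='T' (+7 fires, +2 burnt)
Step 2: cell (4,3)='F' (+9 fires, +7 burnt)
  -> target ignites at step 2
Step 3: cell (4,3)='.' (+4 fires, +9 burnt)
Step 4: cell (4,3)='.' (+1 fires, +4 burnt)
Step 5: cell (4,3)='.' (+1 fires, +1 burnt)
Step 6: cell (4,3)='.' (+0 fires, +1 burnt)
  fire out at step 6

2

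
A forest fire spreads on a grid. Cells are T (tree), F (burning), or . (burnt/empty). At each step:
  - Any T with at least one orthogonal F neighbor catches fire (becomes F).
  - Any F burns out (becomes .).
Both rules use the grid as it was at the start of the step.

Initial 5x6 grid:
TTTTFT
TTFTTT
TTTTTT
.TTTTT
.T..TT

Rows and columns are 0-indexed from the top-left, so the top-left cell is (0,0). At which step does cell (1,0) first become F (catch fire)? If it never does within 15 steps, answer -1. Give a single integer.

Step 1: cell (1,0)='T' (+7 fires, +2 burnt)
Step 2: cell (1,0)='F' (+7 fires, +7 burnt)
  -> target ignites at step 2
Step 3: cell (1,0)='.' (+6 fires, +7 burnt)
Step 4: cell (1,0)='.' (+3 fires, +6 burnt)
Step 5: cell (1,0)='.' (+1 fires, +3 burnt)
Step 6: cell (1,0)='.' (+0 fires, +1 burnt)
  fire out at step 6

2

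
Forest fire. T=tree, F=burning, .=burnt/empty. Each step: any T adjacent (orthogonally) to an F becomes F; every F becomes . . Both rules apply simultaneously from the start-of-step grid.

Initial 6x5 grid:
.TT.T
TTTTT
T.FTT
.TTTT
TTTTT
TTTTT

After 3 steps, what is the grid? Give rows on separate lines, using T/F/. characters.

Step 1: 3 trees catch fire, 1 burn out
  .TT.T
  TTFTT
  T..FT
  .TFTT
  TTTTT
  TTTTT
Step 2: 7 trees catch fire, 3 burn out
  .TF.T
  TF.FT
  T...F
  .F.FT
  TTFTT
  TTTTT
Step 3: 7 trees catch fire, 7 burn out
  .F..T
  F...F
  T....
  ....F
  TF.FT
  TTFTT

.F..T
F...F
T....
....F
TF.FT
TTFTT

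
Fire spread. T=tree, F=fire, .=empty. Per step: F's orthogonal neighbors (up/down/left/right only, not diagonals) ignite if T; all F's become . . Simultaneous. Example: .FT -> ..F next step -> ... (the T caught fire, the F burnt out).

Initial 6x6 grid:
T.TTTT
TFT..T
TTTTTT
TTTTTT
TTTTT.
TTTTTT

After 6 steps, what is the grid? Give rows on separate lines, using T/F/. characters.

Step 1: 3 trees catch fire, 1 burn out
  T.TTTT
  F.F..T
  TFTTTT
  TTTTTT
  TTTTT.
  TTTTTT
Step 2: 5 trees catch fire, 3 burn out
  F.FTTT
  .....T
  F.FTTT
  TFTTTT
  TTTTT.
  TTTTTT
Step 3: 5 trees catch fire, 5 burn out
  ...FTT
  .....T
  ...FTT
  F.FTTT
  TFTTT.
  TTTTTT
Step 4: 6 trees catch fire, 5 burn out
  ....FT
  .....T
  ....FT
  ...FTT
  F.FTT.
  TFTTTT
Step 5: 6 trees catch fire, 6 burn out
  .....F
  .....T
  .....F
  ....FT
  ...FT.
  F.FTTT
Step 6: 4 trees catch fire, 6 burn out
  ......
  .....F
  ......
  .....F
  ....F.
  ...FTT

......
.....F
......
.....F
....F.
...FTT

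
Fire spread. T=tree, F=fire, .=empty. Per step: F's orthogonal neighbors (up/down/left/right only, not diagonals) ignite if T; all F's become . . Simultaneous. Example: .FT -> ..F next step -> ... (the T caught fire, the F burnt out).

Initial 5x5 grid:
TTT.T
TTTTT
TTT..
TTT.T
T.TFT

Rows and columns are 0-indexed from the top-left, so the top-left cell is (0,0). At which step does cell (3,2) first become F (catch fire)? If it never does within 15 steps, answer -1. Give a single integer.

Step 1: cell (3,2)='T' (+2 fires, +1 burnt)
Step 2: cell (3,2)='F' (+2 fires, +2 burnt)
  -> target ignites at step 2
Step 3: cell (3,2)='.' (+2 fires, +2 burnt)
Step 4: cell (3,2)='.' (+3 fires, +2 burnt)
Step 5: cell (3,2)='.' (+5 fires, +3 burnt)
Step 6: cell (3,2)='.' (+3 fires, +5 burnt)
Step 7: cell (3,2)='.' (+2 fires, +3 burnt)
Step 8: cell (3,2)='.' (+0 fires, +2 burnt)
  fire out at step 8

2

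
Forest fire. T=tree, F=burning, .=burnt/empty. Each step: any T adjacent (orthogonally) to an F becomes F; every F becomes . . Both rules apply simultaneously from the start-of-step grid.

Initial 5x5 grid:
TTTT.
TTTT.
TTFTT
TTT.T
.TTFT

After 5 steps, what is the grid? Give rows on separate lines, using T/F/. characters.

Step 1: 6 trees catch fire, 2 burn out
  TTTT.
  TTFT.
  TF.FT
  TTF.T
  .TF.F
Step 2: 8 trees catch fire, 6 burn out
  TTFT.
  TF.F.
  F...F
  TF..F
  .F...
Step 3: 4 trees catch fire, 8 burn out
  TF.F.
  F....
  .....
  F....
  .....
Step 4: 1 trees catch fire, 4 burn out
  F....
  .....
  .....
  .....
  .....
Step 5: 0 trees catch fire, 1 burn out
  .....
  .....
  .....
  .....
  .....

.....
.....
.....
.....
.....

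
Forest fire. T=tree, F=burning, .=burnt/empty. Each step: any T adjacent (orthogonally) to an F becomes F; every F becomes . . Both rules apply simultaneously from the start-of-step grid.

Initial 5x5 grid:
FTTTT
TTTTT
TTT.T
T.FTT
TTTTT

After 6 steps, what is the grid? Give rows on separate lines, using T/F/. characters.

Step 1: 5 trees catch fire, 2 burn out
  .FTTT
  FTTTT
  TTF.T
  T..FT
  TTFTT
Step 2: 8 trees catch fire, 5 burn out
  ..FTT
  .FFTT
  FF..T
  T...F
  TF.FT
Step 3: 6 trees catch fire, 8 burn out
  ...FT
  ...FT
  ....F
  F....
  F...F
Step 4: 2 trees catch fire, 6 burn out
  ....F
  ....F
  .....
  .....
  .....
Step 5: 0 trees catch fire, 2 burn out
  .....
  .....
  .....
  .....
  .....
Step 6: 0 trees catch fire, 0 burn out
  .....
  .....
  .....
  .....
  .....

.....
.....
.....
.....
.....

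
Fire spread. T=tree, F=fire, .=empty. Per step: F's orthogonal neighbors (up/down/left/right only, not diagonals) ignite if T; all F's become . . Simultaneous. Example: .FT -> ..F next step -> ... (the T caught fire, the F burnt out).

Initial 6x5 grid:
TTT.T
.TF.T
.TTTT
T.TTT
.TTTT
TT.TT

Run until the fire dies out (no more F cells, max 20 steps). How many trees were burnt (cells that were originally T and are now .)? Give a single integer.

Step 1: +3 fires, +1 burnt (F count now 3)
Step 2: +4 fires, +3 burnt (F count now 4)
Step 3: +4 fires, +4 burnt (F count now 4)
Step 4: +4 fires, +4 burnt (F count now 4)
Step 5: +4 fires, +4 burnt (F count now 4)
Step 6: +2 fires, +4 burnt (F count now 2)
Step 7: +0 fires, +2 burnt (F count now 0)
Fire out after step 7
Initially T: 22, now '.': 29
Total burnt (originally-T cells now '.'): 21

Answer: 21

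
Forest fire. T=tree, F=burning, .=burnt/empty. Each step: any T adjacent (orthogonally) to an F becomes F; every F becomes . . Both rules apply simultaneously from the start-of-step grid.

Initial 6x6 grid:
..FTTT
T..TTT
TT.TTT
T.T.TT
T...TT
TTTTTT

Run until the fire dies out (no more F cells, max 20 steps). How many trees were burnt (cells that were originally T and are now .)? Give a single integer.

Answer: 24

Derivation:
Step 1: +1 fires, +1 burnt (F count now 1)
Step 2: +2 fires, +1 burnt (F count now 2)
Step 3: +3 fires, +2 burnt (F count now 3)
Step 4: +2 fires, +3 burnt (F count now 2)
Step 5: +2 fires, +2 burnt (F count now 2)
Step 6: +2 fires, +2 burnt (F count now 2)
Step 7: +2 fires, +2 burnt (F count now 2)
Step 8: +2 fires, +2 burnt (F count now 2)
Step 9: +1 fires, +2 burnt (F count now 1)
Step 10: +1 fires, +1 burnt (F count now 1)
Step 11: +1 fires, +1 burnt (F count now 1)
Step 12: +1 fires, +1 burnt (F count now 1)
Step 13: +1 fires, +1 burnt (F count now 1)
Step 14: +1 fires, +1 burnt (F count now 1)
Step 15: +2 fires, +1 burnt (F count now 2)
Step 16: +0 fires, +2 burnt (F count now 0)
Fire out after step 16
Initially T: 25, now '.': 35
Total burnt (originally-T cells now '.'): 24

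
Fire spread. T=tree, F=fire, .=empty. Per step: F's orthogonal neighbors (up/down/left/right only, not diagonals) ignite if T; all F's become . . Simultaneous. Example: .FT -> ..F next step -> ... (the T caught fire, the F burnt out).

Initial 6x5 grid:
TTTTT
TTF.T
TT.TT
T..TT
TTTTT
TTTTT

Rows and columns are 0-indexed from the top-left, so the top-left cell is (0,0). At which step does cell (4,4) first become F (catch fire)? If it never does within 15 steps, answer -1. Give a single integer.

Step 1: cell (4,4)='T' (+2 fires, +1 burnt)
Step 2: cell (4,4)='T' (+4 fires, +2 burnt)
Step 3: cell (4,4)='T' (+3 fires, +4 burnt)
Step 4: cell (4,4)='T' (+2 fires, +3 burnt)
Step 5: cell (4,4)='T' (+2 fires, +2 burnt)
Step 6: cell (4,4)='T' (+4 fires, +2 burnt)
Step 7: cell (4,4)='F' (+4 fires, +4 burnt)
  -> target ignites at step 7
Step 8: cell (4,4)='.' (+3 fires, +4 burnt)
Step 9: cell (4,4)='.' (+1 fires, +3 burnt)
Step 10: cell (4,4)='.' (+0 fires, +1 burnt)
  fire out at step 10

7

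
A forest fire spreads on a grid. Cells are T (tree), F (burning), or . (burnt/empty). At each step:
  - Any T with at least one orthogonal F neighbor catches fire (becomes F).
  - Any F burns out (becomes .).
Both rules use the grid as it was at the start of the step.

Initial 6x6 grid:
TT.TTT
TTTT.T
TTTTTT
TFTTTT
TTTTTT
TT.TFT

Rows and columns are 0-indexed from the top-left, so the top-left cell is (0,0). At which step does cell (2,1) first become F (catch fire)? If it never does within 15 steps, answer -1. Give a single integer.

Step 1: cell (2,1)='F' (+7 fires, +2 burnt)
  -> target ignites at step 1
Step 2: cell (2,1)='.' (+10 fires, +7 burnt)
Step 3: cell (2,1)='.' (+7 fires, +10 burnt)
Step 4: cell (2,1)='.' (+3 fires, +7 burnt)
Step 5: cell (2,1)='.' (+2 fires, +3 burnt)
Step 6: cell (2,1)='.' (+2 fires, +2 burnt)
Step 7: cell (2,1)='.' (+0 fires, +2 burnt)
  fire out at step 7

1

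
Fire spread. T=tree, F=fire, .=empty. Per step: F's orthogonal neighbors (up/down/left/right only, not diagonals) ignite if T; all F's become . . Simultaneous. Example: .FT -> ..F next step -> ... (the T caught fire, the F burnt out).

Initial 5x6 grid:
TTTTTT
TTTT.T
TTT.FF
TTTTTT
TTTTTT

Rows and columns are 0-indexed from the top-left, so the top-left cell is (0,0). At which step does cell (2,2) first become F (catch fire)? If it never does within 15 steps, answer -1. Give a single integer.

Step 1: cell (2,2)='T' (+3 fires, +2 burnt)
Step 2: cell (2,2)='T' (+4 fires, +3 burnt)
Step 3: cell (2,2)='T' (+3 fires, +4 burnt)
Step 4: cell (2,2)='F' (+4 fires, +3 burnt)
  -> target ignites at step 4
Step 5: cell (2,2)='.' (+6 fires, +4 burnt)
Step 6: cell (2,2)='.' (+4 fires, +6 burnt)
Step 7: cell (2,2)='.' (+2 fires, +4 burnt)
Step 8: cell (2,2)='.' (+0 fires, +2 burnt)
  fire out at step 8

4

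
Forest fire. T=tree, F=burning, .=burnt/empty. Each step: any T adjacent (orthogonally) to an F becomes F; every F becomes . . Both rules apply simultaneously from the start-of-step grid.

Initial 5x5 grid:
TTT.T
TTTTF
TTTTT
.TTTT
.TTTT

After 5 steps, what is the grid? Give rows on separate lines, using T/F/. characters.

Step 1: 3 trees catch fire, 1 burn out
  TTT.F
  TTTF.
  TTTTF
  .TTTT
  .TTTT
Step 2: 3 trees catch fire, 3 burn out
  TTT..
  TTF..
  TTTF.
  .TTTF
  .TTTT
Step 3: 5 trees catch fire, 3 burn out
  TTF..
  TF...
  TTF..
  .TTF.
  .TTTF
Step 4: 5 trees catch fire, 5 burn out
  TF...
  F....
  TF...
  .TF..
  .TTF.
Step 5: 4 trees catch fire, 5 burn out
  F....
  .....
  F....
  .F...
  .TF..

F....
.....
F....
.F...
.TF..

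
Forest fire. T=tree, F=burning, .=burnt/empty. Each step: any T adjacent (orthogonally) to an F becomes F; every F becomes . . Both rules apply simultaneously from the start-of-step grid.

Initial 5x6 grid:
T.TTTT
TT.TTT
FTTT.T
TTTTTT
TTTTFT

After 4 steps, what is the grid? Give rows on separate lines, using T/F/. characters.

Step 1: 6 trees catch fire, 2 burn out
  T.TTTT
  FT.TTT
  .FTT.T
  FTTTFT
  TTTF.F
Step 2: 8 trees catch fire, 6 burn out
  F.TTTT
  .F.TTT
  ..FT.T
  .FTF.F
  FTF...
Step 3: 4 trees catch fire, 8 burn out
  ..TTTT
  ...TTT
  ...F.F
  ..F...
  .F....
Step 4: 2 trees catch fire, 4 burn out
  ..TTTT
  ...FTF
  ......
  ......
  ......

..TTTT
...FTF
......
......
......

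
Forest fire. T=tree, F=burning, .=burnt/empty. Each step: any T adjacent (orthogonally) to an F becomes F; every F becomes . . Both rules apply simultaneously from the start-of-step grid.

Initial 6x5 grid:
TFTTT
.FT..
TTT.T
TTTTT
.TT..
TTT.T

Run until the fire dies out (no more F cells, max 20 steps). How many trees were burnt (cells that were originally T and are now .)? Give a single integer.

Answer: 19

Derivation:
Step 1: +4 fires, +2 burnt (F count now 4)
Step 2: +4 fires, +4 burnt (F count now 4)
Step 3: +4 fires, +4 burnt (F count now 4)
Step 4: +3 fires, +4 burnt (F count now 3)
Step 5: +3 fires, +3 burnt (F count now 3)
Step 6: +1 fires, +3 burnt (F count now 1)
Step 7: +0 fires, +1 burnt (F count now 0)
Fire out after step 7
Initially T: 20, now '.': 29
Total burnt (originally-T cells now '.'): 19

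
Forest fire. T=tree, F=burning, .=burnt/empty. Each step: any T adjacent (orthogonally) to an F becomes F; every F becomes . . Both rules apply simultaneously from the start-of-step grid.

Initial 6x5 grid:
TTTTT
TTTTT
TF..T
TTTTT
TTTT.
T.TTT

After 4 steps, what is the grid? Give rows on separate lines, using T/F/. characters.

Step 1: 3 trees catch fire, 1 burn out
  TTTTT
  TFTTT
  F...T
  TFTTT
  TTTT.
  T.TTT
Step 2: 6 trees catch fire, 3 burn out
  TFTTT
  F.FTT
  ....T
  F.FTT
  TFTT.
  T.TTT
Step 3: 6 trees catch fire, 6 burn out
  F.FTT
  ...FT
  ....T
  ...FT
  F.FT.
  T.TTT
Step 4: 6 trees catch fire, 6 burn out
  ...FT
  ....F
  ....T
  ....F
  ...F.
  F.FTT

...FT
....F
....T
....F
...F.
F.FTT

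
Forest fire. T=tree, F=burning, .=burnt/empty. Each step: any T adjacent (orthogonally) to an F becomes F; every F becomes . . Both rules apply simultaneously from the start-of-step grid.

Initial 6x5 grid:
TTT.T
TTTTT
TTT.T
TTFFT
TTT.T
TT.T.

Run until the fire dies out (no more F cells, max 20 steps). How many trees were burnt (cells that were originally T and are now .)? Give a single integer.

Answer: 22

Derivation:
Step 1: +4 fires, +2 burnt (F count now 4)
Step 2: +6 fires, +4 burnt (F count now 6)
Step 3: +7 fires, +6 burnt (F count now 7)
Step 4: +4 fires, +7 burnt (F count now 4)
Step 5: +1 fires, +4 burnt (F count now 1)
Step 6: +0 fires, +1 burnt (F count now 0)
Fire out after step 6
Initially T: 23, now '.': 29
Total burnt (originally-T cells now '.'): 22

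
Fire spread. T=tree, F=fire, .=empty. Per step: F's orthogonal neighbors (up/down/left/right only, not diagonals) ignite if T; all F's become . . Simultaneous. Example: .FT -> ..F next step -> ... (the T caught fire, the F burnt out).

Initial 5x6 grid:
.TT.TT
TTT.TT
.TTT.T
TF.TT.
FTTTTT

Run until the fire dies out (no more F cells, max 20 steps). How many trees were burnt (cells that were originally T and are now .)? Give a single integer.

Answer: 16

Derivation:
Step 1: +3 fires, +2 burnt (F count now 3)
Step 2: +3 fires, +3 burnt (F count now 3)
Step 3: +5 fires, +3 burnt (F count now 5)
Step 4: +3 fires, +5 burnt (F count now 3)
Step 5: +2 fires, +3 burnt (F count now 2)
Step 6: +0 fires, +2 burnt (F count now 0)
Fire out after step 6
Initially T: 21, now '.': 25
Total burnt (originally-T cells now '.'): 16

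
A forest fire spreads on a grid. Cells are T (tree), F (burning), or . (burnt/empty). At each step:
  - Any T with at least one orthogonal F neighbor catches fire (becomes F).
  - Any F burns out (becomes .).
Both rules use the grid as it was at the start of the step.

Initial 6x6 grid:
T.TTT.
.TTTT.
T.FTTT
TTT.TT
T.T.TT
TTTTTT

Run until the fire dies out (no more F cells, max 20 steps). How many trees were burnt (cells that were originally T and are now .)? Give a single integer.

Answer: 26

Derivation:
Step 1: +3 fires, +1 burnt (F count now 3)
Step 2: +6 fires, +3 burnt (F count now 6)
Step 3: +6 fires, +6 burnt (F count now 6)
Step 4: +7 fires, +6 burnt (F count now 7)
Step 5: +3 fires, +7 burnt (F count now 3)
Step 6: +1 fires, +3 burnt (F count now 1)
Step 7: +0 fires, +1 burnt (F count now 0)
Fire out after step 7
Initially T: 27, now '.': 35
Total burnt (originally-T cells now '.'): 26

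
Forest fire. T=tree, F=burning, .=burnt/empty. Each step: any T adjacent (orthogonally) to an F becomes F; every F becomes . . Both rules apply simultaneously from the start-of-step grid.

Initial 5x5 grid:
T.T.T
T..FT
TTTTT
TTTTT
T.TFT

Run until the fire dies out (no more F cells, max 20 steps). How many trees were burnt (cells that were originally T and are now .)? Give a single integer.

Answer: 17

Derivation:
Step 1: +5 fires, +2 burnt (F count now 5)
Step 2: +5 fires, +5 burnt (F count now 5)
Step 3: +2 fires, +5 burnt (F count now 2)
Step 4: +2 fires, +2 burnt (F count now 2)
Step 5: +2 fires, +2 burnt (F count now 2)
Step 6: +1 fires, +2 burnt (F count now 1)
Step 7: +0 fires, +1 burnt (F count now 0)
Fire out after step 7
Initially T: 18, now '.': 24
Total burnt (originally-T cells now '.'): 17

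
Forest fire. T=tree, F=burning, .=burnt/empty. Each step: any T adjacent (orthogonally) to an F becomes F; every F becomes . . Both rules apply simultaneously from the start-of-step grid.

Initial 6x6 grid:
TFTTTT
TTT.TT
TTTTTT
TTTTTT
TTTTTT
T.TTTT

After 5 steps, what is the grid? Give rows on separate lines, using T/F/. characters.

Step 1: 3 trees catch fire, 1 burn out
  F.FTTT
  TFT.TT
  TTTTTT
  TTTTTT
  TTTTTT
  T.TTTT
Step 2: 4 trees catch fire, 3 burn out
  ...FTT
  F.F.TT
  TFTTTT
  TTTTTT
  TTTTTT
  T.TTTT
Step 3: 4 trees catch fire, 4 burn out
  ....FT
  ....TT
  F.FTTT
  TFTTTT
  TTTTTT
  T.TTTT
Step 4: 6 trees catch fire, 4 burn out
  .....F
  ....FT
  ...FTT
  F.FTTT
  TFTTTT
  T.TTTT
Step 5: 5 trees catch fire, 6 burn out
  ......
  .....F
  ....FT
  ...FTT
  F.FTTT
  T.TTTT

......
.....F
....FT
...FTT
F.FTTT
T.TTTT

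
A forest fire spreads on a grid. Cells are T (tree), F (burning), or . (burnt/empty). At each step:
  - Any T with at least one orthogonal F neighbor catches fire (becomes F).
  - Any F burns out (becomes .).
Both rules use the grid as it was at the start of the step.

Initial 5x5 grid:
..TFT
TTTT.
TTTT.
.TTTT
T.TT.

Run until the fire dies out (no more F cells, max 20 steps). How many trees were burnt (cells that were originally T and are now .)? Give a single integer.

Step 1: +3 fires, +1 burnt (F count now 3)
Step 2: +2 fires, +3 burnt (F count now 2)
Step 3: +3 fires, +2 burnt (F count now 3)
Step 4: +5 fires, +3 burnt (F count now 5)
Step 5: +3 fires, +5 burnt (F count now 3)
Step 6: +0 fires, +3 burnt (F count now 0)
Fire out after step 6
Initially T: 17, now '.': 24
Total burnt (originally-T cells now '.'): 16

Answer: 16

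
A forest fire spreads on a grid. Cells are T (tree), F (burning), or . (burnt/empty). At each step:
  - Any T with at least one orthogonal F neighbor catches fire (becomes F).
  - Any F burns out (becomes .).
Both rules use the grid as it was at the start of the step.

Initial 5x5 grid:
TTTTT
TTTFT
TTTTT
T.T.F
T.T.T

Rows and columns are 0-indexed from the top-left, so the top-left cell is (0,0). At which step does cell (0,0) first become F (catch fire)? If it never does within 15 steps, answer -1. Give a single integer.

Step 1: cell (0,0)='T' (+6 fires, +2 burnt)
Step 2: cell (0,0)='T' (+4 fires, +6 burnt)
Step 3: cell (0,0)='T' (+4 fires, +4 burnt)
Step 4: cell (0,0)='F' (+3 fires, +4 burnt)
  -> target ignites at step 4
Step 5: cell (0,0)='.' (+1 fires, +3 burnt)
Step 6: cell (0,0)='.' (+1 fires, +1 burnt)
Step 7: cell (0,0)='.' (+0 fires, +1 burnt)
  fire out at step 7

4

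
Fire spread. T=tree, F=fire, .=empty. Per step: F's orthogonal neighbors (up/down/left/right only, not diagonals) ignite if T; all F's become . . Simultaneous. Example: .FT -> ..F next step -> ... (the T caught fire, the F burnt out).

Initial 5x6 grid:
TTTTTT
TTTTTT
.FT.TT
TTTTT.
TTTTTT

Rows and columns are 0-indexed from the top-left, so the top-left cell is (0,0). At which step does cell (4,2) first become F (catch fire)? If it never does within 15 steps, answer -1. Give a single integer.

Step 1: cell (4,2)='T' (+3 fires, +1 burnt)
Step 2: cell (4,2)='T' (+6 fires, +3 burnt)
Step 3: cell (4,2)='F' (+6 fires, +6 burnt)
  -> target ignites at step 3
Step 4: cell (4,2)='.' (+4 fires, +6 burnt)
Step 5: cell (4,2)='.' (+4 fires, +4 burnt)
Step 6: cell (4,2)='.' (+3 fires, +4 burnt)
Step 7: cell (4,2)='.' (+0 fires, +3 burnt)
  fire out at step 7

3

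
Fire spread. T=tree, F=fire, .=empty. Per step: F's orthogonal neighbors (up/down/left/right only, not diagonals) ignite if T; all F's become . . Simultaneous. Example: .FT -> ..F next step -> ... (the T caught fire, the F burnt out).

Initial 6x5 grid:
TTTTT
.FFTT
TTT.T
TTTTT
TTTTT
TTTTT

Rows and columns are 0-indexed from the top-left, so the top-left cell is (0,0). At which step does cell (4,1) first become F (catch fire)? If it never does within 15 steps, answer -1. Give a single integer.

Step 1: cell (4,1)='T' (+5 fires, +2 burnt)
Step 2: cell (4,1)='T' (+6 fires, +5 burnt)
Step 3: cell (4,1)='F' (+6 fires, +6 burnt)
  -> target ignites at step 3
Step 4: cell (4,1)='.' (+5 fires, +6 burnt)
Step 5: cell (4,1)='.' (+3 fires, +5 burnt)
Step 6: cell (4,1)='.' (+1 fires, +3 burnt)
Step 7: cell (4,1)='.' (+0 fires, +1 burnt)
  fire out at step 7

3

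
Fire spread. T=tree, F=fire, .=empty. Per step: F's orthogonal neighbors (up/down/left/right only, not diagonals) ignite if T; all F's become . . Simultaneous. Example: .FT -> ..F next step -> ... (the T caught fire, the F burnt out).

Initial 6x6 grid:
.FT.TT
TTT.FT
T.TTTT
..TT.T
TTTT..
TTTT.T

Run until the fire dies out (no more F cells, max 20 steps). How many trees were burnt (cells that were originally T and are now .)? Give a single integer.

Answer: 23

Derivation:
Step 1: +5 fires, +2 burnt (F count now 5)
Step 2: +5 fires, +5 burnt (F count now 5)
Step 3: +4 fires, +5 burnt (F count now 4)
Step 4: +2 fires, +4 burnt (F count now 2)
Step 5: +2 fires, +2 burnt (F count now 2)
Step 6: +2 fires, +2 burnt (F count now 2)
Step 7: +2 fires, +2 burnt (F count now 2)
Step 8: +1 fires, +2 burnt (F count now 1)
Step 9: +0 fires, +1 burnt (F count now 0)
Fire out after step 9
Initially T: 24, now '.': 35
Total burnt (originally-T cells now '.'): 23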